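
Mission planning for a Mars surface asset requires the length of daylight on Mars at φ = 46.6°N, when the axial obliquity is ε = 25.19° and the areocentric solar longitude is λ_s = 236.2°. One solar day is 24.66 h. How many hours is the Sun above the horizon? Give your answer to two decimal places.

9.10 h

sin δ = sin 25.19° × sin 236.2° = -0.35368, so δ = -20.713°.
cos H₀ = −tan φ · tan δ = −tan(+46.6°) × tan(-20.713°) = 0.3999, so H₀ = 1.1594 rad = 66.43°.
Daylight = 2H₀/(2π) × 24.66 h = (1.1594/π) × 24.66 = 9.10 h.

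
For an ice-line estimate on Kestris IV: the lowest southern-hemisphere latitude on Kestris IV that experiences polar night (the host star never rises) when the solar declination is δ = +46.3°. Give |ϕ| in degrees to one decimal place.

Polar night requires cos h₀ = −tan ϕ tan δ ≥ 1, i.e. tan ϕ tan δ ≤ −1.
The boundary is |tan ϕ| · |tan δ| = 1, so |ϕ| = 90° − |δ| = 90° − 46.3° = 43.7° in the southern hemisphere.

|ϕ| = 43.7°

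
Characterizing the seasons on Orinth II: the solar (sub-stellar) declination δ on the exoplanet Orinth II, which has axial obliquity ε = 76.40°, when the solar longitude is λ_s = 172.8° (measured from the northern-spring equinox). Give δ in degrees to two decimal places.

sin δ = sin ε · sin λ_s = sin 76.40° × sin 172.8° = 0.121819.
δ = arcsin(0.121819) = +7.00°.

δ = +7.00°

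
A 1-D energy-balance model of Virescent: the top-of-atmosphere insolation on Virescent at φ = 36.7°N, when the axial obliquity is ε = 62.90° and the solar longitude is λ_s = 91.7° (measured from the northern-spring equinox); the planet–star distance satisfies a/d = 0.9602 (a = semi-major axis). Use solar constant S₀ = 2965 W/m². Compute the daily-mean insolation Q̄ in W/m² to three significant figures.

Q̄ ≈ 1.45e+03 W/m²

Solar declination: sin δ = sin ε · sin λ_s = sin 62.90° × sin 91.7° = 0.88982, so δ = +62.851°.
cos H₀ = −tan(+36.7°) tan(+62.851°) = -1.4535 ≤ −1 ⇒ polar day, H₀ = π.
Bracket: H₀ sin φ sin δ + cos φ cos δ sin H₀ = 3.1416×0.59763×0.88982 + 0.80178×0.45631×0.00000 = 1.670650 + 0.000000 = 1.670650.
Inverse-square distance factor (a/d)² = 0.9602² = 0.921984.
Q̄ = (S₀/π) × 0.921984 × [bracket] = (2965/π) × 0.921984 × 1.670650 = 1454 W/m².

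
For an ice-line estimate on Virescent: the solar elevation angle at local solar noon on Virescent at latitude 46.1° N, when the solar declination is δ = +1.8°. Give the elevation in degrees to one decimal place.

45.7°

At local noon the hour angle is zero, so the zenith angle equals |φ − δ| = |+46.1° − (+1.800°)| = 44.300°.
Elevation = 90° − 44.300° = 45.7°.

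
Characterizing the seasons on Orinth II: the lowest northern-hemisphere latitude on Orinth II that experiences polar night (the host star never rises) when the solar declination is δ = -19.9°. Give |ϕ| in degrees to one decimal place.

Polar night requires cos h₀ = −tan ϕ tan δ ≥ 1, i.e. tan ϕ tan δ ≤ −1.
The boundary is |tan ϕ| · |tan δ| = 1, so |ϕ| = 90° − |δ| = 90° − 19.9° = 70.1° in the northern hemisphere.

|ϕ| = 70.1°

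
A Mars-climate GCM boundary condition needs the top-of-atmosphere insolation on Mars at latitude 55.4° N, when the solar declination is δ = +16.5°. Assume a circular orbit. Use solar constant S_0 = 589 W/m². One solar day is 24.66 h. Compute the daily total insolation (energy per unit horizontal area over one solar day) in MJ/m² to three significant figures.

cos h₀ = −tan(+55.4°) tan(+16.500°) = -0.4294, h₀ = 2.0146 rad.
Bracket: h₀ sin ϕ sin δ + cos ϕ cos δ sin h₀ = 2.0146×0.82314×0.28402 + 0.56784×0.95882×0.90312 = 0.470990 + 0.491709 = 0.962699.
Q̄ = (S_0/π) × [bracket] = (589/π) × 0.962699 = 180.49 W/m².
Daily total = Q̄ × 24.66 h × 3600 s/h = 180.49 × 24.66 × 3600 / 10⁶ = 16.02 MJ/m².

16.0 MJ/m²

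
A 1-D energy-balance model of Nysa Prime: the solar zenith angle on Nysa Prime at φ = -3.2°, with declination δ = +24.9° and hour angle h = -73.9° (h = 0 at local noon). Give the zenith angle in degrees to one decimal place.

θ_z = 76.8°

cos θ_z = sin φ sin δ + cos φ cos δ cos h = -0.023503 + 0.251144 = 0.227641.
θ_z = arccos(0.227641) = 76.8°.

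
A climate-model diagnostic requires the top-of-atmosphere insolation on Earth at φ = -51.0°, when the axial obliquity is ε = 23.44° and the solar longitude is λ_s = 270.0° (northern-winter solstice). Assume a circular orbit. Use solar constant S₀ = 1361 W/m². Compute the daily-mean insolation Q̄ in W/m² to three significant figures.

Solar declination: sin δ = sin ε · sin λ_s = sin 23.44° × sin 270.0° = -0.39779, so δ = -23.440°.
cos H₀ = −tan(-51.0°) tan(-23.440°) = -0.5354, H₀ = 2.1358 rad.
Bracket: H₀ sin φ sin δ + cos φ cos δ sin H₀ = 2.1358×-0.77715×-0.39779 + 0.62932×0.91748×0.84459 = 0.660267 + 0.487657 = 1.147924.
Q̄ = (S₀/π) × [bracket] = (1361/π) × 1.147924 = 497.3 W/m².

Q̄ ≈ 497 W/m²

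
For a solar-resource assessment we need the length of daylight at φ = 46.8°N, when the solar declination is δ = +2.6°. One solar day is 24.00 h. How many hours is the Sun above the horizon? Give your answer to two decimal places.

cos H₀ = −tan φ · tan δ = −tan(+46.8°) × tan(+2.600°) = -0.0484, so H₀ = 1.6192 rad = 92.77°.
Daylight = 2H₀/(2π) × 24.00 h = (1.6192/π) × 24.00 = 12.37 h.

12.37 h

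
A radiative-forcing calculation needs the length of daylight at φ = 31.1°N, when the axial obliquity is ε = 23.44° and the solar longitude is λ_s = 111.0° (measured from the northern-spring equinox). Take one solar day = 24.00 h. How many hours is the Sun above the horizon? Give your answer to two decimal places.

Solar declination: sin δ = sin ε · sin λ_s = sin 23.44° × sin 111.0° = 0.37137, so δ = +21.800°.
cos H₀ = −tan φ · tan δ = −tan(+31.1°) × tan(+21.800°) = -0.2413, so H₀ = 1.8145 rad = 103.96°.
Daylight = 2H₀/(2π) × 24.00 h = (1.8145/π) × 24.00 = 13.86 h.

13.86 h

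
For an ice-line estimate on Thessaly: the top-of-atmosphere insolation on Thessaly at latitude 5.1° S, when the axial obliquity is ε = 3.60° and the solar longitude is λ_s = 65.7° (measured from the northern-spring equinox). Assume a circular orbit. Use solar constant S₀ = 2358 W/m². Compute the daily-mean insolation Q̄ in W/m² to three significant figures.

Q̄ ≈ 740 W/m²

Solar declination: sin δ = sin ε · sin λ_s = sin 3.60° × sin 65.7° = 0.05723, so δ = +3.281°.
cos H₀ = −tan(-5.1°) tan(+3.281°) = 0.0051, H₀ = 1.5657 rad.
Bracket: H₀ sin φ sin δ + cos φ cos δ sin H₀ = 1.5657×-0.08889×0.05723 + 0.99604×0.99836×0.99999 = -0.007965 + 0.994397 = 0.986432.
Q̄ = (S₀/π) × [bracket] = (2358/π) × 0.986432 = 740.4 W/m².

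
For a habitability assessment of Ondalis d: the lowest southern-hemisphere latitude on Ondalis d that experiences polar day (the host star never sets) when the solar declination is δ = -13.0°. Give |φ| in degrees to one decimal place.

|φ| = 77.0°

Polar day requires cos H₀ = −tan φ tan δ ≤ −1, i.e. tan φ tan δ ≥ 1.
The boundary is |tan φ| · |tan δ| = 1, so |φ| = 90° − |δ| = 90° − 13.0° = 77.0° in the southern hemisphere.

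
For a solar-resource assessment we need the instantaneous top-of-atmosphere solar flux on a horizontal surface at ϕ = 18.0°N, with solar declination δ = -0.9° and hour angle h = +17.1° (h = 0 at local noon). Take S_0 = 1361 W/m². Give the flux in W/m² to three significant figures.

cos θ_z = sin ϕ sin δ + cos ϕ cos δ cos h = -0.004854 + 0.908901 = 0.904047.
Flux = S_0 · cos θ_z = 1361 × 0.904047 = 1230 W/m².

1.23e+03 W/m²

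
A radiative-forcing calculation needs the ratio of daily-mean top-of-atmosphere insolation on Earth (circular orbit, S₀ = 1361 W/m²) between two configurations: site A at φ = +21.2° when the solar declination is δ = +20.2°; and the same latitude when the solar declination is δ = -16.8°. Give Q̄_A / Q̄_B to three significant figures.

Q̄_A / Q̄_B ≈ 1.47

— Configuration A (φ=+21.2°):
cos H₀ = −tan(+21.2°) tan(+20.200°) = -0.1427, H₀ = 1.7140 rad.
Bracket: H₀ sin φ sin δ + cos φ cos δ sin H₀ = 1.7140×0.36162×0.34530 + 0.93232×0.93849×0.98976 = 0.214023 + 0.866013 = 1.080036.
Q̄ = (S₀/π) × [bracket] = (1361/π) × 1.080036 = 467.89 W/m².
— Configuration B (φ=+21.2°):
cos H₀ = −tan(+21.2°) tan(-16.800°) = 0.1171, H₀ = 1.4534 rad.
Bracket: H₀ sin φ sin δ + cos φ cos δ sin H₀ = 1.4534×0.36162×-0.28903 + 0.93232×0.95732×0.99312 = -0.151908 + 0.886388 = 0.734480.
Q̄ = (S₀/π) × [bracket] = (1361/π) × 0.734480 = 318.19 W/m².
Ratio Q̄_A / Q̄_B = 467.89 / 318.19 = 1.470.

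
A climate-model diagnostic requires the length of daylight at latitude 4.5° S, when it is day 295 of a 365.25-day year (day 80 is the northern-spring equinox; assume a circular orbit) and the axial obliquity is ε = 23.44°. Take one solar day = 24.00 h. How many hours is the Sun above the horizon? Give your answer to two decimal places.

12.13 h

Solar longitude: L_s = 360° × (295 − 80)/365.25 = 211.910°.
sin δ = sin 23.44° × sin 211.910° = -0.21026, so δ = -12.138°.
cos h₀ = −tan ϕ · tan δ = −tan(-4.5°) × tan(-12.138°) = -0.0169, so h₀ = 1.5877 rad = 90.97°.
Daylight = 2h₀/(2π) × 24.00 h = (1.5877/π) × 24.00 = 12.13 h.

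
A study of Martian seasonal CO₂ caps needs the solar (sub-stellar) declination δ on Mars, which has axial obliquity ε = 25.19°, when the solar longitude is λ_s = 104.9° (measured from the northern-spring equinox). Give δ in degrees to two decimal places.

sin δ = sin ε · sin λ_s = sin 25.19° × sin 104.9° = 0.411310.
δ = arcsin(0.411310) = +24.29°.

δ = +24.29°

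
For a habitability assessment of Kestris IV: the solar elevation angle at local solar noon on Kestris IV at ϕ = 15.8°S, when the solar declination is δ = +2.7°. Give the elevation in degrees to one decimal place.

71.5°

At local noon the hour angle is zero, so the zenith angle equals |ϕ − δ| = |-15.8° − (+2.700°)| = 18.500°.
Elevation = 90° − 18.500° = 71.5°.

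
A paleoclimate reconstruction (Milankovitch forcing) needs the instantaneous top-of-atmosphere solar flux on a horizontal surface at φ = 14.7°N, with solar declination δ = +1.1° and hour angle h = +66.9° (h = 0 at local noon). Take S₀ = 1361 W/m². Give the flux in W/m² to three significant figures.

523 W/m²

cos θ_z = sin φ sin δ + cos φ cos δ cos h = 0.004872 + 0.379425 = 0.384297.
Flux = S₀ · cos θ_z = 1361 × 0.384297 = 523.0 W/m².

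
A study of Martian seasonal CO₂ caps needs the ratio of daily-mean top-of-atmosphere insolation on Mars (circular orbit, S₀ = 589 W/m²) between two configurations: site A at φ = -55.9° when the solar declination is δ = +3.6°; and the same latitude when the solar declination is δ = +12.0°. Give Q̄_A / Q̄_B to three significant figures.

— Configuration A (φ=-55.9°):
cos H₀ = −tan(-55.9°) tan(+3.600°) = 0.0929, H₀ = 1.4777 rad.
Bracket: H₀ sin φ sin δ + cos φ cos δ sin H₀ = 1.4777×-0.82806×0.06279 + 0.56064×0.99803×0.99567 = -0.076831 + 0.557113 = 0.480282.
Q̄ = (S₀/π) × [bracket] = (589/π) × 0.480282 = 90.045 W/m².
— Configuration B (φ=-55.9°):
cos H₀ = −tan(-55.9°) tan(+12.000°) = 0.3139, H₀ = 1.2515 rad.
Bracket: H₀ sin φ sin δ + cos φ cos δ sin H₀ = 1.2515×-0.82806×0.20791 + 0.56064×0.97815×0.94944 = -0.215461 + 0.520663 = 0.305202.
Q̄ = (S₀/π) × [bracket] = (589/π) × 0.305202 = 57.221 W/m².
Ratio Q̄_A / Q̄_B = 90.045 / 57.221 = 1.574.

Q̄_A / Q̄_B ≈ 1.57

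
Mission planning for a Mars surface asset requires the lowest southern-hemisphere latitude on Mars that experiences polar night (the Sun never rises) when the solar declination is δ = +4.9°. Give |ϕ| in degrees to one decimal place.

|ϕ| = 85.1°

Polar night requires cos h₀ = −tan ϕ tan δ ≥ 1, i.e. tan ϕ tan δ ≤ −1.
The boundary is |tan ϕ| · |tan δ| = 1, so |ϕ| = 90° − |δ| = 90° − 4.9° = 85.1° in the southern hemisphere.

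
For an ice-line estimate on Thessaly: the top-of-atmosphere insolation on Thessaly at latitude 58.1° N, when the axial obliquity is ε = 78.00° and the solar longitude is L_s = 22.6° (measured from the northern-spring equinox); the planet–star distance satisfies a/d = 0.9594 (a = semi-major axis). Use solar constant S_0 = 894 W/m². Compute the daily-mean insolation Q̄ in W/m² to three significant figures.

Solar declination: sin δ = sin ε · sin L_s = sin 78.00° × sin 22.6° = 0.37590, so δ = +22.080°.
cos h₀ = −tan(+58.1°) tan(+22.080°) = -0.6517, h₀ = 2.2806 rad.
Bracket: h₀ sin ϕ sin δ + cos ϕ cos δ sin h₀ = 2.2806×0.84897×0.37590 + 0.52844×0.92666×0.75848 = 0.727803 + 0.371416 = 1.099219.
Inverse-square distance factor (a/d)² = 0.9594² = 0.920448.
Q̄ = (S_0/π) × 0.920448 × [bracket] = (894/π) × 0.920448 × 1.099219 = 287.9 W/m².

Q̄ ≈ 288 W/m²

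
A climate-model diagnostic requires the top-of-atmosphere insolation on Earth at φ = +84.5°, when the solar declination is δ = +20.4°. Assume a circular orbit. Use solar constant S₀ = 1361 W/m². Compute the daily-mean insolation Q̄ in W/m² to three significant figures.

cos H₀ = −tan(+84.5°) tan(+20.400°) = -3.8623 ≤ −1 ⇒ polar day, H₀ = π.
Bracket: H₀ sin φ sin δ + cos φ cos δ sin H₀ = 3.1416×0.99540×0.34857 + 0.09585×0.93728×0.00000 = 1.090030 + 0.000000 = 1.090030.
Q̄ = (S₀/π) × [bracket] = (1361/π) × 1.090030 = 472.2 W/m².

Q̄ ≈ 472 W/m²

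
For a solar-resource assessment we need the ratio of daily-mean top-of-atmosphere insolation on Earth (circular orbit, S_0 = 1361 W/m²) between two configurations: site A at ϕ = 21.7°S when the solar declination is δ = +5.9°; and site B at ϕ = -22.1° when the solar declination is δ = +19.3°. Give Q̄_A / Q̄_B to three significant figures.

— Configuration A (ϕ=-21.7°):
cos h₀ = −tan(-21.7°) tan(+5.900°) = 0.0411, h₀ = 1.5297 rad.
Bracket: h₀ sin ϕ sin δ + cos ϕ cos δ sin h₀ = 1.5297×-0.36975×0.10279 + 0.92913×0.99470×0.99915 = -0.058139 + 0.923420 = 0.865281.
Q̄ = (S_0/π) × [bracket] = (1361/π) × 0.865281 = 374.86 W/m².
— Configuration B (ϕ=-22.1°):
cos h₀ = −tan(-22.1°) tan(+19.300°) = 0.1422, h₀ = 1.4281 rad.
Bracket: h₀ sin ϕ sin δ + cos ϕ cos δ sin h₀ = 1.4281×-0.37622×0.33051 + 0.92653×0.94380×0.98984 = -0.177576 + 0.865575 = 0.687999.
Q̄ = (S_0/π) × [bracket] = (1361/π) × 0.687999 = 298.05 W/m².
Ratio Q̄_A / Q̄_B = 374.86 / 298.05 = 1.258.

Q̄_A / Q̄_B ≈ 1.26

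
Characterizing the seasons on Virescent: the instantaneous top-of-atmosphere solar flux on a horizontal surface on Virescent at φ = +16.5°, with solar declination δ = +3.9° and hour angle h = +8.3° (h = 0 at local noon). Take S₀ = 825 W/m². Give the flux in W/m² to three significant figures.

797 W/m²

cos θ_z = sin φ sin δ + cos φ cos δ cos h = 0.019317 + 0.946580 = 0.965897.
Flux = S₀ · cos θ_z = 825 × 0.965897 = 796.9 W/m².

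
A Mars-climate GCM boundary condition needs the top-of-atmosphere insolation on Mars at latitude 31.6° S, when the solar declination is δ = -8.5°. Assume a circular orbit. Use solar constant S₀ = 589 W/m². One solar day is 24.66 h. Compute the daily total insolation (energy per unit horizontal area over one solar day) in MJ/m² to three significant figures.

cos H₀ = −tan(-31.6°) tan(-8.500°) = -0.0919, H₀ = 1.6629 rad.
Bracket: H₀ sin φ sin δ + cos φ cos δ sin H₀ = 1.6629×-0.52399×-0.14781 + 0.85173×0.98902×0.99576 = 0.128793 + 0.838806 = 0.967599.
Q̄ = (S₀/π) × [bracket] = (589/π) × 0.967599 = 181.41 W/m².
Daily total = Q̄ × 24.66 h × 3600 s/h = 181.41 × 24.66 × 3600 / 10⁶ = 16.10 MJ/m².

16.1 MJ/m²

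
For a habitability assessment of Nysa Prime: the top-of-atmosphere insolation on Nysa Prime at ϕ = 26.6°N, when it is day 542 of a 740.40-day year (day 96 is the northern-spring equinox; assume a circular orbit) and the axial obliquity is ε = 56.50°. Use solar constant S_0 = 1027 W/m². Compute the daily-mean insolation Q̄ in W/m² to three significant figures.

Solar longitude: L_s = 360° × (542 − 96)/740.40 = 216.856°.
sin δ = sin 56.50° × sin 216.856° = -0.50017, so δ = -30.011°.
cos h₀ = −tan(+26.6°) tan(-30.011°) = 0.2892, h₀ = 1.2774 rad.
Bracket: h₀ sin ϕ sin δ + cos ϕ cos δ sin h₀ = 1.2774×0.44776×-0.50017 + 0.89415×0.86593×0.95726 = -0.286082 + 0.741179 = 0.455097.
Q̄ = (S_0/π) × [bracket] = (1027/π) × 0.455097 = 148.8 W/m².

Q̄ ≈ 149 W/m²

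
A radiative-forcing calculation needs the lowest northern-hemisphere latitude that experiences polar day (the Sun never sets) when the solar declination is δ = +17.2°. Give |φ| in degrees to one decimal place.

Polar day requires cos H₀ = −tan φ tan δ ≤ −1, i.e. tan φ tan δ ≥ 1.
The boundary is |tan φ| · |tan δ| = 1, so |φ| = 90° − |δ| = 90° − 17.2° = 72.8° in the northern hemisphere.

|φ| = 72.8°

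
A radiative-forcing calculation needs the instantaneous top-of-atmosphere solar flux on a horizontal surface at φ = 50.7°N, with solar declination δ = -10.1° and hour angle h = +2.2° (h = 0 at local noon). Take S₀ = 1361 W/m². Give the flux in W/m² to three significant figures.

cos θ_z = sin φ sin δ + cos φ cos δ cos h = -0.135706 + 0.623106 = 0.487400.
Flux = S₀ · cos θ_z = 1361 × 0.487400 = 663.4 W/m².

663 W/m²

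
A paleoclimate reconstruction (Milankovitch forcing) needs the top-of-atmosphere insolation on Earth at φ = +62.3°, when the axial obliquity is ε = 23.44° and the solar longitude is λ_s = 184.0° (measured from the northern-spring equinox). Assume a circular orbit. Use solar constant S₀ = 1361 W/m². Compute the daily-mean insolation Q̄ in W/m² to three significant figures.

Solar declination: sin δ = sin ε · sin λ_s = sin 23.44° × sin 184.0° = -0.02775, so δ = -1.590°.
cos H₀ = −tan(+62.3°) tan(-1.590°) = 0.0529, H₀ = 1.5179 rad.
Bracket: H₀ sin φ sin δ + cos φ cos δ sin H₀ = 1.5179×0.88539×-0.02775 + 0.46484×0.99961×0.99860 = -0.037294 + 0.464008 = 0.426714.
Q̄ = (S₀/π) × [bracket] = (1361/π) × 0.426714 = 184.9 W/m².

Q̄ ≈ 185 W/m²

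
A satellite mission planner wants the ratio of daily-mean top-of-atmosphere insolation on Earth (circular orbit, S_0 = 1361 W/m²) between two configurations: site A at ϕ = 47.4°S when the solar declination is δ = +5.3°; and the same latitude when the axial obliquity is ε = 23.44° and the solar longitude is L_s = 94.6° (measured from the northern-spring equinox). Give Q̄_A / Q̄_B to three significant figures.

— Configuration A (ϕ=-47.4°):
cos h₀ = −tan(-47.4°) tan(+5.300°) = 0.1009, h₀ = 1.4697 rad.
Bracket: h₀ sin ϕ sin δ + cos ϕ cos δ sin h₀ = 1.4697×-0.73610×0.09237 + 0.67688×0.99572×0.99490 = -0.099930 + 0.670546 = 0.570616.
Q̄ = (S_0/π) × [bracket] = (1361/π) × 0.570616 = 247.20 W/m².
— Configuration B (ϕ=-47.4°):
Solar declination: sin δ = sin ε · sin L_s = sin 23.44° × sin 94.6° = 0.39651, so δ = +23.360°.
cos h₀ = −tan(-47.4°) tan(+23.360°) = 0.4697, h₀ = 1.0818 rad.
Bracket: h₀ sin ϕ sin δ + cos ϕ cos δ sin h₀ = 1.0818×-0.73610×0.39651 + 0.67688×0.91803×0.88283 = -0.315746 + 0.548587 = 0.232841.
Q̄ = (S_0/π) × [bracket] = (1361/π) × 0.232841 = 100.87 W/m².
Ratio Q̄_A / Q̄_B = 247.20 / 100.87 = 2.451.

Q̄_A / Q̄_B ≈ 2.45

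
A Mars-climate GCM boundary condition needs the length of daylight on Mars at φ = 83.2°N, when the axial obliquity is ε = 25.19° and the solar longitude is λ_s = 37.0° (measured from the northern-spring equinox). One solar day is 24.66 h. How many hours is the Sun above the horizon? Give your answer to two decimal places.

Solar declination: sin δ = sin ε · sin λ_s = sin 25.19° × sin 37.0° = 0.25615, so δ = +14.841°.
Sunrise equation: cos H₀ = −tan φ · tan δ = -2.2222 ≤ −1, so the Sun never sets (polar day) and H₀ = π.
Daylight = 2H₀/(2π) × 24.66 h = (3.1416/π) × 24.66 = 24.66 h.

24.66 h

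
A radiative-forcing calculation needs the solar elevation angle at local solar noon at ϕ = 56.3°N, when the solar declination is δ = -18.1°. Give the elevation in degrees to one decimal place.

15.6°

At local noon the hour angle is zero, so the zenith angle equals |ϕ − δ| = |+56.3° − (-18.100°)| = 74.400°.
Elevation = 90° − 74.400° = 15.6°.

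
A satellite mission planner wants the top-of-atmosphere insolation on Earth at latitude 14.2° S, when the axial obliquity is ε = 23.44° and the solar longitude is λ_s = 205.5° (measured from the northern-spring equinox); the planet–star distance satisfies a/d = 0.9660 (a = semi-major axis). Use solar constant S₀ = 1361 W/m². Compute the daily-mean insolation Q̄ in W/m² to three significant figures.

Q̄ ≈ 413 W/m²

Solar declination: sin δ = sin ε · sin λ_s = sin 23.44° × sin 205.5° = -0.17125, so δ = -9.861°.
cos H₀ = −tan(-14.2°) tan(-9.861°) = -0.0440, H₀ = 1.6148 rad.
Bracket: H₀ sin φ sin δ + cos φ cos δ sin H₀ = 1.6148×-0.24531×-0.17125 + 0.96945×0.98523×0.99903 = 0.067837 + 0.954205 = 1.022042.
Inverse-square distance factor (a/d)² = 0.9660² = 0.933156.
Q̄ = (S₀/π) × 0.933156 × [bracket] = (1361/π) × 0.933156 × 1.022042 = 413.2 W/m².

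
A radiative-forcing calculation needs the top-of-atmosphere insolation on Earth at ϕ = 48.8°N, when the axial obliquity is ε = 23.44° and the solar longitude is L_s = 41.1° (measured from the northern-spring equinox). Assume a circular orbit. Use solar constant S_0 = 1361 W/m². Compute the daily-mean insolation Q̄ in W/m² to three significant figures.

Solar declination: sin δ = sin ε · sin L_s = sin 23.44° × sin 41.1° = 0.26150, so δ = +15.159°.
cos h₀ = −tan(+48.8°) tan(+15.159°) = -0.3095, h₀ = 1.8854 rad.
Bracket: h₀ sin ϕ sin δ + cos ϕ cos δ sin h₀ = 1.8854×0.75241×0.26150 + 0.65869×0.96520×0.95091 = 0.370962 + 0.604558 = 0.975520.
Q̄ = (S_0/π) × [bracket] = (1361/π) × 0.975520 = 422.6 W/m².

Q̄ ≈ 423 W/m²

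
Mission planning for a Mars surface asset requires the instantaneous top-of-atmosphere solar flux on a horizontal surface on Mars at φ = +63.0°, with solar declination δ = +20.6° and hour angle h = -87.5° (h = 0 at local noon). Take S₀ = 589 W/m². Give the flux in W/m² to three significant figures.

196 W/m²

cos θ_z = sin φ sin δ + cos φ cos δ cos h = 0.313493 + 0.018537 = 0.332030.
Flux = S₀ · cos θ_z = 589 × 0.332030 = 195.6 W/m².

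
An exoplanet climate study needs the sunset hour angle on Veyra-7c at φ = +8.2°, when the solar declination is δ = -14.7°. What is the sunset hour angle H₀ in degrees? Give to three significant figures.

cos H₀ = −tan φ · tan δ = −tan(+8.2°) × tan(-14.700°) = 0.0378, so H₀ = 1.5330 rad = 87.83°.

H₀ = 87.8°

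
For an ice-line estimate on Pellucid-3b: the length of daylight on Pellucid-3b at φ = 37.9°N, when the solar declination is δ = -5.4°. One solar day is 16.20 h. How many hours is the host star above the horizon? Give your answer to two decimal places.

cos H₀ = −tan φ · tan δ = −tan(+37.9°) × tan(-5.400°) = 0.0736, so H₀ = 1.4971 rad = 85.78°.
Daylight = 2H₀/(2π) × 16.20 h = (1.4971/π) × 16.20 = 7.72 h.

7.72 h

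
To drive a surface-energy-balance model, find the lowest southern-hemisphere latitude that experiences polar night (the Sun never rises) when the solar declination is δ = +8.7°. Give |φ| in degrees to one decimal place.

|φ| = 81.3°

Polar night requires cos H₀ = −tan φ tan δ ≥ 1, i.e. tan φ tan δ ≤ −1.
The boundary is |tan φ| · |tan δ| = 1, so |φ| = 90° − |δ| = 90° − 8.7° = 81.3° in the southern hemisphere.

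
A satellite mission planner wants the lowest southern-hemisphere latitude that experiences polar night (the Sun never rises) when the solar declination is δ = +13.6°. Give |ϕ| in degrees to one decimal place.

Polar night requires cos h₀ = −tan ϕ tan δ ≥ 1, i.e. tan ϕ tan δ ≤ −1.
The boundary is |tan ϕ| · |tan δ| = 1, so |ϕ| = 90° − |δ| = 90° − 13.6° = 76.4° in the southern hemisphere.

|ϕ| = 76.4°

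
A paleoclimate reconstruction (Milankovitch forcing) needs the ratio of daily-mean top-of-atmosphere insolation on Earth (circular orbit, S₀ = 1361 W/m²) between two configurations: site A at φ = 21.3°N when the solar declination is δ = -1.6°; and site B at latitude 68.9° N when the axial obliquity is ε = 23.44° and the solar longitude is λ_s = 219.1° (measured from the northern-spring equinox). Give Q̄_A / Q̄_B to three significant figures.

Q̄_A / Q̄_B ≈ 14.6

— Configuration A (φ=+21.3°):
cos H₀ = −tan(+21.3°) tan(-1.600°) = 0.0109, H₀ = 1.5599 rad.
Bracket: H₀ sin φ sin δ + cos φ cos δ sin H₀ = 1.5599×0.36325×-0.02792 + 0.93169×0.99961×0.99994 = -0.015820 + 0.931271 = 0.915451.
Q̄ = (S₀/π) × [bracket] = (1361/π) × 0.915451 = 396.59 W/m².
— Configuration B (φ=+68.9°):
Solar declination: sin δ = sin ε · sin λ_s = sin 23.44° × sin 219.1° = -0.25088, so δ = -14.529°.
cos H₀ = −tan(+68.9°) tan(-14.529°) = 0.6716, H₀ = 0.8344 rad.
Bracket: H₀ sin φ sin δ + cos φ cos δ sin H₀ = 0.8344×0.93295×-0.25088 + 0.36000×0.96802×0.74088 = -0.195298 + 0.258187 = 0.062889.
Q̄ = (S₀/π) × [bracket] = (1361/π) × 0.062889 = 27.245 W/m².
Ratio Q̄_A / Q̄_B = 396.59 / 27.245 = 14.56.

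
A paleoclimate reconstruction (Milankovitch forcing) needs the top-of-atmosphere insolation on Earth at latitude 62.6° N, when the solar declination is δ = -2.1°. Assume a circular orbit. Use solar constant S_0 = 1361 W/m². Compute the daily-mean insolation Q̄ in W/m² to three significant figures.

cos h₀ = −tan(+62.6°) tan(-2.100°) = 0.0707, h₀ = 1.5000 rad.
Bracket: h₀ sin ϕ sin δ + cos ϕ cos δ sin h₀ = 1.5000×0.88782×-0.03664 + 0.46020×0.99933×0.99749 = -0.048795 + 0.458737 = 0.409942.
Q̄ = (S_0/π) × [bracket] = (1361/π) × 0.409942 = 177.6 W/m².

Q̄ ≈ 178 W/m²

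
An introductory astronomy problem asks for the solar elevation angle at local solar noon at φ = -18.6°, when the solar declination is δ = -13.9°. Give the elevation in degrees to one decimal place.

85.3°

At local noon the hour angle is zero, so the zenith angle equals |φ − δ| = |-18.6° − (-13.900°)| = 4.700°.
Elevation = 90° − 4.700° = 85.3°.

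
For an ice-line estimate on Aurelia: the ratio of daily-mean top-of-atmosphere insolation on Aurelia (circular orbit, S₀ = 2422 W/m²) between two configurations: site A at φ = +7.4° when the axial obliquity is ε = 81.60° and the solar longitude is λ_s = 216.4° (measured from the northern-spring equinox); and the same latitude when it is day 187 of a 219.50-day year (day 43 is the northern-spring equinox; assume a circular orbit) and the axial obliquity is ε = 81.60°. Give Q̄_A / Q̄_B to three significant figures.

Q̄_A / Q̄_B ≈ 1.68

— Configuration A (φ=+7.4°):
Solar declination: sin δ = sin ε · sin λ_s = sin 81.60° × sin 216.4° = -0.58705, so δ = -35.948°.
cos H₀ = −tan(+7.4°) tan(-35.948°) = 0.0942, H₀ = 1.4765 rad.
Bracket: H₀ sin φ sin δ + cos φ cos δ sin H₀ = 1.4765×0.12880×-0.58705 + 0.99167×0.80955×0.99556 = -0.111641 + 0.799242 = 0.687601.
Q̄ = (S₀/π) × [bracket] = (2422/π) × 0.687601 = 530.10 W/m².
— Configuration B (φ=+7.4°):
Solar longitude: λ_s = 360° × (187 − 43)/219.50 = 236.173°.
sin δ = sin 81.60° × sin 236.173° = -0.82181, so δ = -55.267°.
cos H₀ = −tan(+7.4°) tan(-55.267°) = 0.1873, H₀ = 1.3823 rad.
Bracket: H₀ sin φ sin δ + cos φ cos δ sin H₀ = 1.3823×0.12880×-0.82181 + 0.99167×0.56976×0.98230 = -0.146315 + 0.555013 = 0.408698.
Q̄ = (S₀/π) × [bracket] = (2422/π) × 0.408698 = 315.08 W/m².
Ratio Q̄_A / Q̄_B = 530.10 / 315.08 = 1.682.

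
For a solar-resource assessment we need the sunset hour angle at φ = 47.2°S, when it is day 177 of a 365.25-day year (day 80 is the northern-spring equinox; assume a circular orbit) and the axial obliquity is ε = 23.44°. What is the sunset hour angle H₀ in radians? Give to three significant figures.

H₀ = 1.09 rad

Solar longitude: λ_s = 360° × (177 − 80)/365.25 = 95.606°.
sin δ = sin 23.44° × sin 95.606° = 0.39589, so δ = +23.321°.
cos H₀ = −tan φ · tan δ = −tan(-47.2°) × tan(+23.321°) = 0.4656, so H₀ = 1.0865 rad = 62.25°.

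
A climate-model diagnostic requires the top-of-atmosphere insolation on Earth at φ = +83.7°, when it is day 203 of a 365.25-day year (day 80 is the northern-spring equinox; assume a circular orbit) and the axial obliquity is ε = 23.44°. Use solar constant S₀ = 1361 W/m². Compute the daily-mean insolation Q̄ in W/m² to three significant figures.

Q̄ ≈ 460 W/m²

Solar longitude: λ_s = 360° × (203 − 80)/365.25 = 121.232°.
sin δ = sin 23.44° × sin 121.232° = 0.34014, so δ = +19.885°.
cos H₀ = −tan(+83.7°) tan(+19.885°) = -3.2763 ≤ −1 ⇒ polar day, H₀ = π.
Bracket: H₀ sin φ sin δ + cos φ cos δ sin H₀ = 3.1416×0.99396×0.34014 + 0.10973×0.94038×0.00000 = 1.062130 + 0.000000 = 1.062130.
Q̄ = (S₀/π) × [bracket] = (1361/π) × 1.062130 = 460.1 W/m².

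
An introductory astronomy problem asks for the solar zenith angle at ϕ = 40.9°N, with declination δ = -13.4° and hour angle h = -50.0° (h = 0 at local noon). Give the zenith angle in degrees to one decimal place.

θ_z = 71.3°

cos θ_z = sin ϕ sin δ + cos ϕ cos δ cos h = -0.151735 + 0.472626 = 0.320891.
θ_z = arccos(0.320891) = 71.3°.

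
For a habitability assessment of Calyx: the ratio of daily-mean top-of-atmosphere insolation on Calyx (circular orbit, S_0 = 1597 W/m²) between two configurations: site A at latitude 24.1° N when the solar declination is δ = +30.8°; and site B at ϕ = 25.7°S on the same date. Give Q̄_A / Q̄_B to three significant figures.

— Configuration A (ϕ=+24.1°):
cos h₀ = −tan(+24.1°) tan(+30.800°) = -0.2667, h₀ = 1.8407 rad.
Bracket: h₀ sin ϕ sin δ + cos ϕ cos δ sin h₀ = 1.8407×0.40833×0.51204 + 0.91283×0.85896×0.96379 = 0.384856 + 0.755693 = 1.140549.
Q̄ = (S_0/π) × [bracket] = (1597/π) × 1.140549 = 579.79 W/m².
— Configuration B (ϕ=-25.7°):
cos h₀ = −tan(-25.7°) tan(+30.800°) = 0.2869, h₀ = 1.2798 rad.
Bracket: h₀ sin ϕ sin δ + cos ϕ cos δ sin h₀ = 1.2798×-0.43366×0.51204 + 0.90108×0.85896×0.95796 = -0.284181 + 0.741453 = 0.457272.
Q̄ = (S_0/π) × [bracket] = (1597/π) × 0.457272 = 232.45 W/m².
Ratio Q̄_A / Q̄_B = 579.79 / 232.45 = 2.494.

Q̄_A / Q̄_B ≈ 2.49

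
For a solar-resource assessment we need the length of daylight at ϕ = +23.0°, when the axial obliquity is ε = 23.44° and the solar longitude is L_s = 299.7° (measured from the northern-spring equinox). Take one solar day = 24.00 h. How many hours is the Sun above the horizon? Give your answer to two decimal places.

10.80 h

Solar declination: sin δ = sin ε · sin L_s = sin 23.44° × sin 299.7° = -0.34553, so δ = -20.214°.
cos h₀ = −tan ϕ · tan δ = −tan(+23.0°) × tan(-20.214°) = 0.1563, so h₀ = 1.4139 rad = 81.01°.
Daylight = 2h₀/(2π) × 24.00 h = (1.4139/π) × 24.00 = 10.80 h.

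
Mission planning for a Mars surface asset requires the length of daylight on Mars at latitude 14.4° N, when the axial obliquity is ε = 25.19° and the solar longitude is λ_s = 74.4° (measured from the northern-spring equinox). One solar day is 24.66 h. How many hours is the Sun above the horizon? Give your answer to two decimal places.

13.24 h

Solar declination: sin δ = sin ε · sin λ_s = sin 25.19° × sin 74.4° = 0.40994, so δ = +24.201°.
cos H₀ = −tan φ · tan δ = −tan(+14.4°) × tan(+24.201°) = -0.1154, so H₀ = 1.6865 rad = 96.63°.
Daylight = 2H₀/(2π) × 24.66 h = (1.6865/π) × 24.66 = 13.24 h.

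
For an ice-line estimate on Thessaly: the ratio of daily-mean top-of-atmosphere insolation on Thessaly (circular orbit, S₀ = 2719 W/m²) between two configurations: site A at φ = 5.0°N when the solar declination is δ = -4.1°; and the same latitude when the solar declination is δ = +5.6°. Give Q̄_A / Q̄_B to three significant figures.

— Configuration A (φ=+5.0°):
cos H₀ = −tan(+5.0°) tan(-4.100°) = 0.0063, H₀ = 1.5645 rad.
Bracket: H₀ sin φ sin δ + cos φ cos δ sin H₀ = 1.5645×0.08716×-0.07150 + 0.99619×0.99744×0.99998 = -0.009750 + 0.993620 = 0.983870.
Q̄ = (S₀/π) × [bracket] = (2719/π) × 0.983870 = 851.52 W/m².
— Configuration B (φ=+5.0°):
cos H₀ = −tan(+5.0°) tan(+5.600°) = -0.0086, H₀ = 1.5794 rad.
Bracket: H₀ sin φ sin δ + cos φ cos δ sin H₀ = 1.5794×0.08716×0.09758 + 0.99619×0.99523×0.99996 = 0.013433 + 0.991399 = 1.004832.
Q̄ = (S₀/π) × [bracket] = (2719/π) × 1.004832 = 869.67 W/m².
Ratio Q̄_A / Q̄_B = 851.52 / 869.67 = 0.9791.

Q̄_A / Q̄_B ≈ 0.979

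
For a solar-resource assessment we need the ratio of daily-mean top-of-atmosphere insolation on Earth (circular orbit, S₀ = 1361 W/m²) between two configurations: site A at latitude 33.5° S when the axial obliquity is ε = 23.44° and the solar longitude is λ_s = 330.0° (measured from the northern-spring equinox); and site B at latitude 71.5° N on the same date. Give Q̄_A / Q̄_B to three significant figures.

— Configuration A (φ=-33.5°):
Solar declination: sin δ = sin ε · sin λ_s = sin 23.44° × sin 330.0° = -0.19889, so δ = -11.472°.
cos H₀ = −tan(-33.5°) tan(-11.472°) = -0.1343, H₀ = 1.7055 rad.
Bracket: H₀ sin φ sin δ + cos φ cos δ sin H₀ = 1.7055×-0.55194×-0.19889 + 0.83389×0.98002×0.99094 = 0.187222 + 0.809825 = 0.997047.
Q̄ = (S₀/π) × [bracket] = (1361/π) × 0.997047 = 431.94 W/m².
— Configuration B (φ=+71.5°):
cos H₀ = −tan(+71.5°) tan(-11.472°) = 0.6066, H₀ = 0.9191 rad.
Bracket: H₀ sin φ sin δ + cos φ cos δ sin H₀ = 0.9191×0.94832×-0.19889 + 0.31730×0.98002×0.79504 = -0.173353 + 0.247226 = 0.073873.
Q̄ = (S₀/π) × [bracket] = (1361/π) × 0.073873 = 32.003 W/m².
Ratio Q̄_A / Q̄_B = 431.94 / 32.003 = 13.50.

Q̄_A / Q̄_B ≈ 13.5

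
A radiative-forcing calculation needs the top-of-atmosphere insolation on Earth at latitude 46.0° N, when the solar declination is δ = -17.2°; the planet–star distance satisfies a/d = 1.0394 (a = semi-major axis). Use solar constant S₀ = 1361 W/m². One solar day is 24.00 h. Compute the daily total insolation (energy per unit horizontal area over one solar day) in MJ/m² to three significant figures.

cos H₀ = −tan(+46.0°) tan(-17.200°) = 0.3206, H₀ = 1.2445 rad.
Bracket: H₀ sin φ sin δ + cos φ cos δ sin H₀ = 1.2445×0.71934×-0.29571 + 0.69466×0.95528×0.94723 = -0.264725 + 0.628577 = 0.363852.
Inverse-square distance factor (a/d)² = 1.0394² = 1.080352.
Q̄ = (S₀/π) × 1.080352 × [bracket] = (1361/π) × 1.080352 × 0.363852 = 170.29 W/m².
Daily total = Q̄ × 24.00 h × 3600 s/h = 170.29 × 24.00 × 3600 / 10⁶ = 14.71 MJ/m².

14.7 MJ/m²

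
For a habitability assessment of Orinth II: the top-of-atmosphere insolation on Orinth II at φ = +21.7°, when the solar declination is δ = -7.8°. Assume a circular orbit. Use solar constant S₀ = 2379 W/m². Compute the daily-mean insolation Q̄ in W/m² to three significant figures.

cos H₀ = −tan(+21.7°) tan(-7.800°) = 0.0545, H₀ = 1.5163 rad.
Bracket: H₀ sin φ sin δ + cos φ cos δ sin H₀ = 1.5163×0.36975×-0.13572 + 0.92913×0.99075×0.99851 = -0.076092 + 0.919164 = 0.843072.
Q̄ = (S₀/π) × [bracket] = (2379/π) × 0.843072 = 638.4 W/m².

Q̄ ≈ 638 W/m²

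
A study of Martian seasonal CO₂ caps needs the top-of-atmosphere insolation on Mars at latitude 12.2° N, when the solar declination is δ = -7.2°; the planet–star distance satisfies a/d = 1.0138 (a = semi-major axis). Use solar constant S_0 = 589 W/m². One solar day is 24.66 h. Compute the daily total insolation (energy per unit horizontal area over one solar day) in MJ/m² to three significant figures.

cos h₀ = −tan(+12.2°) tan(-7.200°) = 0.0273, h₀ = 1.5435 rad.
Bracket: h₀ sin ϕ sin δ + cos ϕ cos δ sin h₀ = 1.5435×0.21132×-0.12533 + 0.97742×0.99211×0.99963 = -0.040879 + 0.969349 = 0.928470.
Inverse-square distance factor (a/d)² = 1.0138² = 1.027790.
Q̄ = (S_0/π) × 1.027790 × [bracket] = (589/π) × 1.027790 × 0.928470 = 178.91 W/m².
Daily total = Q̄ × 24.66 h × 3600 s/h = 178.91 × 24.66 × 3600 / 10⁶ = 15.88 MJ/m².

15.9 MJ/m²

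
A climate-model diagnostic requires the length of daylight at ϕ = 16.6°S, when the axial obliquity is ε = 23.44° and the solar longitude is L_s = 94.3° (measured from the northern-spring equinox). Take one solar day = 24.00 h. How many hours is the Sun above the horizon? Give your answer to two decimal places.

Solar declination: sin δ = sin ε · sin L_s = sin 23.44° × sin 94.3° = 0.39667, so δ = +23.370°.
cos h₀ = −tan ϕ · tan δ = −tan(-16.6°) × tan(+23.370°) = 0.1288, so h₀ = 1.4416 rad = 82.60°.
Daylight = 2h₀/(2π) × 24.00 h = (1.4416/π) × 24.00 = 11.01 h.

11.01 h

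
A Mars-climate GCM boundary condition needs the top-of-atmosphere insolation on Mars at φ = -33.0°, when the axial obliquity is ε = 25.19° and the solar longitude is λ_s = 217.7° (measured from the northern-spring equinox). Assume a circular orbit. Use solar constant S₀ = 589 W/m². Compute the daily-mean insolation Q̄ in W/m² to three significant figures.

Solar declination: sin δ = sin ε · sin λ_s = sin 25.19° × sin 217.7° = -0.26028, so δ = -15.087°.
cos H₀ = −tan(-33.0°) tan(-15.087°) = -0.1751, H₀ = 1.7468 rad.
Bracket: H₀ sin φ sin δ + cos φ cos δ sin H₀ = 1.7468×-0.54464×-0.26028 + 0.83867×0.96553×0.98456 = 0.247624 + 0.797258 = 1.044882.
Q̄ = (S₀/π) × [bracket] = (589/π) × 1.044882 = 195.9 W/m².

Q̄ ≈ 196 W/m²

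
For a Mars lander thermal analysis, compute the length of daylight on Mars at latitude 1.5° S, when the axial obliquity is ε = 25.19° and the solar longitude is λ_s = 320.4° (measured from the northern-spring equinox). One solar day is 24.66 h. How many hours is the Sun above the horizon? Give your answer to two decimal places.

12.39 h

Solar declination: sin δ = sin ε · sin λ_s = sin 25.19° × sin 320.4° = -0.27130, so δ = -15.742°.
cos H₀ = −tan φ · tan δ = −tan(-1.5°) × tan(-15.742°) = -0.0074, so H₀ = 1.5782 rad = 90.42°.
Daylight = 2H₀/(2π) × 24.66 h = (1.5782/π) × 24.66 = 12.39 h.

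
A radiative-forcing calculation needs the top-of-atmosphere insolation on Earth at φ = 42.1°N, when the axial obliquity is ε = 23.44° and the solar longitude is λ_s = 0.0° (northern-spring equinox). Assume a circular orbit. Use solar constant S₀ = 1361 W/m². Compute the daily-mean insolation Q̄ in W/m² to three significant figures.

Solar declination: sin δ = sin ε · sin λ_s = sin 23.44° × sin 0.0° = 0.00000, so δ = +0.000°.
cos H₀ = −tan(+42.1°) tan(+0.000°) = -0.0000, H₀ = 1.5708 rad.
Bracket: H₀ sin φ sin δ + cos φ cos δ sin H₀ = 1.5708×0.67043×0.00000 + 0.74198×1.00000×1.00000 = 0.000000 + 0.741980 = 0.741980.
Q̄ = (S₀/π) × [bracket] = (1361/π) × 0.741980 = 321.4 W/m².

Q̄ ≈ 321 W/m²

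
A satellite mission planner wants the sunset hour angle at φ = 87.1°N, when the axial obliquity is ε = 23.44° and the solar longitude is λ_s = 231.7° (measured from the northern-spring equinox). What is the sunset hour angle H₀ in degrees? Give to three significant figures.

Solar declination: sin δ = sin ε · sin λ_s = sin 23.44° × sin 231.7° = -0.31218, so δ = -18.190°.
cos H₀ = −tan φ · tan δ = 6.4866 ≥ 1, so the Sun never rises (polar night) and H₀ = 0.

H₀ = 0.00°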